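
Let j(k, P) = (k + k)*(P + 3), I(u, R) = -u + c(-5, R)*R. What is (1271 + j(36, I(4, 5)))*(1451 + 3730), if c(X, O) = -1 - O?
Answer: -4978941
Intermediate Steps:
I(u, R) = -u + R*(-1 - R) (I(u, R) = -u + (-1 - R)*R = -u + R*(-1 - R))
j(k, P) = 2*k*(3 + P) (j(k, P) = (2*k)*(3 + P) = 2*k*(3 + P))
(1271 + j(36, I(4, 5)))*(1451 + 3730) = (1271 + 2*36*(3 + (-1*4 - 1*5*(1 + 5))))*(1451 + 3730) = (1271 + 2*36*(3 + (-4 - 1*5*6)))*5181 = (1271 + 2*36*(3 + (-4 - 30)))*5181 = (1271 + 2*36*(3 - 34))*5181 = (1271 + 2*36*(-31))*5181 = (1271 - 2232)*5181 = -961*5181 = -4978941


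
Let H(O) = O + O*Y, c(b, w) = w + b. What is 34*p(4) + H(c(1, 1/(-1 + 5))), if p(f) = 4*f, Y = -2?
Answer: 2171/4 ≈ 542.75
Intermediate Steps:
c(b, w) = b + w
H(O) = -O (H(O) = O + O*(-2) = O - 2*O = -O)
34*p(4) + H(c(1, 1/(-1 + 5))) = 34*(4*4) - (1 + 1/(-1 + 5)) = 34*16 - (1 + 1/4) = 544 - (1 + 1/4) = 544 - 1*5/4 = 544 - 5/4 = 2171/4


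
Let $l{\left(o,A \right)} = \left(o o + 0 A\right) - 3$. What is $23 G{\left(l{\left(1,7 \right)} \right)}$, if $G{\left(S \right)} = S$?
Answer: $-46$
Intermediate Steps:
$l{\left(o,A \right)} = -3 + o^{2}$ ($l{\left(o,A \right)} = \left(o^{2} + 0\right) - 3 = o^{2} - 3 = -3 + o^{2}$)
$23 G{\left(l{\left(1,7 \right)} \right)} = 23 \left(-3 + 1^{2}\right) = 23 \left(-3 + 1\right) = 23 \left(-2\right) = -46$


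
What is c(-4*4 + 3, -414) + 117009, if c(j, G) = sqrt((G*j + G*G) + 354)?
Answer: 117009 + 2*sqrt(44283) ≈ 1.1743e+5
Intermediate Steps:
c(j, G) = sqrt(354 + G**2 + G*j) (c(j, G) = sqrt((G*j + G**2) + 354) = sqrt((G**2 + G*j) + 354) = sqrt(354 + G**2 + G*j))
c(-4*4 + 3, -414) + 117009 = sqrt(354 + (-414)**2 - 414*(-4*4 + 3)) + 117009 = sqrt(354 + 171396 - 414*(-16 + 3)) + 117009 = sqrt(354 + 171396 - 414*(-13)) + 117009 = sqrt(354 + 171396 + 5382) + 117009 = sqrt(177132) + 117009 = 2*sqrt(44283) + 117009 = 117009 + 2*sqrt(44283)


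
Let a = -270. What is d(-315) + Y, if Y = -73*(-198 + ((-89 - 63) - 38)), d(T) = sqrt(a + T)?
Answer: 28324 + 3*I*sqrt(65) ≈ 28324.0 + 24.187*I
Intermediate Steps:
d(T) = sqrt(-270 + T)
Y = 28324 (Y = -73*(-198 + (-152 - 38)) = -73*(-198 - 190) = -73*(-388) = 28324)
d(-315) + Y = sqrt(-270 - 315) + 28324 = sqrt(-585) + 28324 = 3*I*sqrt(65) + 28324 = 28324 + 3*I*sqrt(65)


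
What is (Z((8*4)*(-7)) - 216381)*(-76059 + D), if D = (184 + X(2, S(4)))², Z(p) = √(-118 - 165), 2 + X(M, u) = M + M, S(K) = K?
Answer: 8971805403 - 41463*I*√283 ≈ 8.9718e+9 - 6.9752e+5*I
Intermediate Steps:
X(M, u) = -2 + 2*M (X(M, u) = -2 + (M + M) = -2 + 2*M)
Z(p) = I*√283 (Z(p) = √(-283) = I*√283)
D = 34596 (D = (184 + (-2 + 2*2))² = (184 + (-2 + 4))² = (184 + 2)² = 186² = 34596)
(Z((8*4)*(-7)) - 216381)*(-76059 + D) = (I*√283 - 216381)*(-76059 + 34596) = (-216381 + I*√283)*(-41463) = 8971805403 - 41463*I*√283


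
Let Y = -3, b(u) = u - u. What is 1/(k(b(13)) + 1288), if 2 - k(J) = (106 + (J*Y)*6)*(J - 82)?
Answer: 1/9982 ≈ 0.00010018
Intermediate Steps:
b(u) = 0
k(J) = 2 - (-82 + J)*(106 - 18*J) (k(J) = 2 - (106 + (J*(-3))*6)*(J - 82) = 2 - (106 - 3*J*6)*(-82 + J) = 2 - (106 - 18*J)*(-82 + J) = 2 - (-82 + J)*(106 - 18*J))
1/(k(b(13)) + 1288) = 1/((8694 - 1582*0 + 18*0²) + 1288) = 1/((8694 + 0 + 18*0) + 1288) = 1/((8694 + 0 + 0) + 1288) = 1/(8694 + 1288) = 1/9982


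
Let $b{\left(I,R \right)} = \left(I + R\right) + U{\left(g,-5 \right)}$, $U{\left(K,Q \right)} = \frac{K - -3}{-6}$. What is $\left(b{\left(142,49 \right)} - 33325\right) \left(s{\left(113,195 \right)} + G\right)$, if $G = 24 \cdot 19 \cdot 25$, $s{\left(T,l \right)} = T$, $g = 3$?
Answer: $-381483255$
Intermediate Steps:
$U{\left(K,Q \right)} = - \frac{1}{2} - \frac{K}{6}$ ($U{\left(K,Q \right)} = \left(K + 3\right) \left(- \frac{1}{6}\right) = \left(3 + K\right) \left(- \frac{1}{6}\right) = - \frac{1}{2} - \frac{K}{6}$)
$b{\left(I,R \right)} = -1 + I + R$ ($b{\left(I,R \right)} = \left(I + R\right) - 1 = -1 + I + R$)
$G = 11400$ ($G = 456 \cdot 25 = 11400$)
$\left(b{\left(142,49 \right)} - 33325\right) \left(s{\left(113,195 \right)} + G\right) = \left(\left(-1 + 142 + 49\right) - 33325\right) \left(113 + 11400\right) = \left(190 - 33325\right) 11513 = \left(-33135\right) 11513 = -381483255$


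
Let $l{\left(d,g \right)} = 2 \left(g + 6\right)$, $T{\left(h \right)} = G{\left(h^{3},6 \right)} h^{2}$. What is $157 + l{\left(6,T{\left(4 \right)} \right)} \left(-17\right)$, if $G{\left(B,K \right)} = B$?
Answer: $-34863$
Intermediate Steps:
$T{\left(h \right)} = h^{5}$ ($T{\left(h \right)} = h^{3} h^{2} = h^{5}$)
$l{\left(d,g \right)} = 12 + 2 g$ ($l{\left(d,g \right)} = 2 \left(6 + g\right) = 12 + 2 g$)
$157 + l{\left(6,T{\left(4 \right)} \right)} \left(-17\right) = 157 + \left(12 + 2 \cdot 4^{5}\right) \left(-17\right) = 157 + \left(12 + 2 \cdot 1024\right) \left(-17\right) = 157 + \left(12 + 2048\right) \left(-17\right) = 157 + 2060 \left(-17\right) = 157 - 35020 = -34863$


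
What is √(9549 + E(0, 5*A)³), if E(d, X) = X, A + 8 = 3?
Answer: 14*I*√31 ≈ 77.949*I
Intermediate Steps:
A = -5 (A = -8 + 3 = -5)
√(9549 + E(0, 5*A)³) = √(9549 + (5*(-5))³) = √(9549 + (-25)³) = √(9549 - 15625) = √(-6076) = 14*I*√31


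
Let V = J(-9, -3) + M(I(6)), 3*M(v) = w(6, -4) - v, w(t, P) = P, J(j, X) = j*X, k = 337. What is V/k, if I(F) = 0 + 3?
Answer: 74/1011 ≈ 0.073195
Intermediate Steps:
J(j, X) = X*j
I(F) = 3
M(v) = -4/3 - v/3 (M(v) = (-4 - v)/3 = -4/3 - v/3)
V = 74/3 (V = -3*(-9) + (-4/3 - ⅓*3) = 27 + (-4/3 - 1) = 27 - 7/3 = 74/3 ≈ 24.667)
V/k = (74/3)/337 = (74/3)*(1/337) = 74/1011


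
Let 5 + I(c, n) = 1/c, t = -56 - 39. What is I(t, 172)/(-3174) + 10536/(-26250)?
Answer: -52740418/131919375 ≈ -0.39979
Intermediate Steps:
t = -95
I(c, n) = -5 + 1/c
I(t, 172)/(-3174) + 10536/(-26250) = (-5 + 1/(-95))/(-3174) + 10536/(-26250) = (-5 - 1/95)*(-1/3174) + 10536*(-1/26250) = -476/95*(-1/3174) - 1756/4375 = 238/150765 - 1756/4375 = -52740418/131919375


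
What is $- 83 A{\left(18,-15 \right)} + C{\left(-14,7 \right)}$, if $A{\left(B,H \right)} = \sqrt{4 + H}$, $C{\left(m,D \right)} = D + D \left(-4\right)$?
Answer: $-21 - 83 i \sqrt{11} \approx -21.0 - 275.28 i$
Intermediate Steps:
$C{\left(m,D \right)} = - 3 D$ ($C{\left(m,D \right)} = D - 4 D = - 3 D$)
$- 83 A{\left(18,-15 \right)} + C{\left(-14,7 \right)} = - 83 \sqrt{4 - 15} - 21 = - 83 \sqrt{-11} - 21 = - 83 i \sqrt{11} - 21 = -21 - 83 i \sqrt{11}$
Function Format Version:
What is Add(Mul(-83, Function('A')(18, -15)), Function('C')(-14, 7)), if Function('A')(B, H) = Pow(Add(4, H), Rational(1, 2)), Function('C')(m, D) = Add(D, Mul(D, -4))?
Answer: Add(-21, Mul(-83, I, Pow(11, Rational(1, 2)))) ≈ Add(-21.000, Mul(-275.28, I))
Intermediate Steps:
Function('C')(m, D) = Mul(-3, D) (Function('C')(m, D) = Add(D, Mul(-4, D)) = Mul(-3, D))
Add(Mul(-83, Function('A')(18, -15)), Function('C')(-14, 7)) = Add(Mul(-83, Pow(Add(4, -15), Rational(1, 2))), Mul(-3, 7)) = Add(Mul(-83, Pow(-11, Rational(1, 2))), -21) = Add(Mul(-83, Mul(I, Pow(11, Rational(1, 2)))), -21) = Add(Mul(-83, I, Pow(11, Rational(1, 2))), -21) = Add(-21, Mul(-83, I, Pow(11, Rational(1, 2))))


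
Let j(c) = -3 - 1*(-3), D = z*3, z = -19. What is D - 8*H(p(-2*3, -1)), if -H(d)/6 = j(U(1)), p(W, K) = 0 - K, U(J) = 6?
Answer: -57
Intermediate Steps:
p(W, K) = -K
D = -57 (D = -19*3 = -57)
j(c) = 0 (j(c) = -3 + 3 = 0)
H(d) = 0 (H(d) = -6*0 = 0)
D - 8*H(p(-2*3, -1)) = -57 - 8*0 = -57 + 0 = -57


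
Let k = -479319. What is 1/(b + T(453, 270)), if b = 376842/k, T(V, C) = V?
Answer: 159773/72251555 ≈ 0.0022113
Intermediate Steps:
b = -125614/159773 (b = 376842/(-479319) = 376842*(-1/479319) = -125614/159773 ≈ -0.78620)
1/(b + T(453, 270)) = 1/(-125614/159773 + 453) = 1/(72251555/159773) = 159773/72251555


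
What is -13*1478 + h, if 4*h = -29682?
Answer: -53269/2 ≈ -26635.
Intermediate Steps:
h = -14841/2 (h = (1/4)*(-29682) = -14841/2 ≈ -7420.5)
-13*1478 + h = -13*1478 - 14841/2 = -19214 - 14841/2 = -53269/2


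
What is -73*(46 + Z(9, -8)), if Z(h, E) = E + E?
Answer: -2190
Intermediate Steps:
Z(h, E) = 2*E
-73*(46 + Z(9, -8)) = -73*(46 + 2*(-8)) = -73*(46 - 16) = -73*30 = -2190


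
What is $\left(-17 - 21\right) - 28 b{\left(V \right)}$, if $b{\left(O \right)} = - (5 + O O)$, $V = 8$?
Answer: $1894$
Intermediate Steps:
$b{\left(O \right)} = -5 - O^{2}$ ($b{\left(O \right)} = - (5 + O^{2}) = -5 - O^{2}$)
$\left(-17 - 21\right) - 28 b{\left(V \right)} = \left(-17 - 21\right) - 28 \left(-5 - 8^{2}\right) = -38 - 28 \left(-5 - 64\right) = -38 - -1932 = -38 + 1932 = 1894$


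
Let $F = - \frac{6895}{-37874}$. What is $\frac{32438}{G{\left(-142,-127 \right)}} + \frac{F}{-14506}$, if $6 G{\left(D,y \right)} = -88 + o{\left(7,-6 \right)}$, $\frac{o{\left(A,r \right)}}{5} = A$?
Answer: $- \frac{106928671054667}{29118212932} \approx -3672.2$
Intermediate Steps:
$F = \frac{6895}{37874}$ ($F = \left(-6895\right) \left(- \frac{1}{37874}\right) = \frac{6895}{37874} \approx 0.18205$)
$o{\left(A,r \right)} = 5 A$
$G{\left(D,y \right)} = - \frac{53}{6}$ ($G{\left(D,y \right)} = \frac{-88 + 5 \cdot 7}{6} = \frac{-88 + 35}{6} = \frac{1}{6} \left(-53\right) = - \frac{53}{6}$)
$\frac{32438}{G{\left(-142,-127 \right)}} + \frac{F}{-14506} = \frac{32438}{- \frac{53}{6}} + \frac{6895}{37874 \left(-14506\right)} = 32438 \left(- \frac{6}{53}\right) + \frac{6895}{37874} \left(- \frac{1}{14506}\right) = - \frac{194628}{53} - \frac{6895}{549400244} = - \frac{106928671054667}{29118212932}$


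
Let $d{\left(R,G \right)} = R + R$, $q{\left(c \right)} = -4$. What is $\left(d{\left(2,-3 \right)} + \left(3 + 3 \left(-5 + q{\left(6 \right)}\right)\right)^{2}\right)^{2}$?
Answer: $336400$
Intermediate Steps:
$d{\left(R,G \right)} = 2 R$
$\left(d{\left(2,-3 \right)} + \left(3 + 3 \left(-5 + q{\left(6 \right)}\right)\right)^{2}\right)^{2} = \left(2 \cdot 2 + \left(3 + 3 \left(-5 - 4\right)\right)^{2}\right)^{2} = \left(4 + \left(3 + 3 \left(-9\right)\right)^{2}\right)^{2} = \left(4 + \left(3 - 27\right)^{2}\right)^{2} = \left(4 + \left(-24\right)^{2}\right)^{2} = \left(4 + 576\right)^{2} = 580^{2} = 336400$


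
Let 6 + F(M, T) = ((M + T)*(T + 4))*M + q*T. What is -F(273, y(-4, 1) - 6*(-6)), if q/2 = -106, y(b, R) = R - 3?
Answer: -3177604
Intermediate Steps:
y(b, R) = -3 + R
q = -212 (q = 2*(-106) = -212)
F(M, T) = -6 - 212*T + M*(4 + T)*(M + T) (F(M, T) = -6 + (((M + T)*(T + 4))*M - 212*T) = -6 + (((M + T)*(4 + T))*M - 212*T) = -6 + (((4 + T)*(M + T))*M - 212*T) = -6 + (M*(4 + T)*(M + T) - 212*T) = -6 + (-212*T + M*(4 + T)*(M + T)) = -6 - 212*T + M*(4 + T)*(M + T))
-F(273, y(-4, 1) - 6*(-6)) = -(-6 - 212*((-3 + 1) - 6*(-6)) + 4*273² + 273*((-3 + 1) - 6*(-6))² + ((-3 + 1) - 6*(-6))*273² + 4*273*((-3 + 1) - 6*(-6))) = -(-6 - 212*(-2 + 36) + 4*74529 + 273*(-2 + 36)² + (-2 + 36)*74529 + 4*273*(-2 + 36)) = -(-6 - 212*34 + 298116 + 273*34² + 34*74529 + 4*273*34) = -(-6 - 7208 + 298116 + 273*1156 + 2533986 + 37128) = -(-6 - 7208 + 298116 + 315588 + 2533986 + 37128) = -1*3177604 = -3177604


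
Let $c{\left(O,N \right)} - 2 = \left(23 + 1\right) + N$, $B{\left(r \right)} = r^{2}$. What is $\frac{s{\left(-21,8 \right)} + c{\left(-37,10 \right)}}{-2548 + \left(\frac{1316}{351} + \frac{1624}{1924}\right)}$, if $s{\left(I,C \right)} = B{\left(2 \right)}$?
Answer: $- \frac{259740}{16515611} \approx -0.015727$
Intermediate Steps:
$c{\left(O,N \right)} = 26 + N$ ($c{\left(O,N \right)} = 2 + \left(\left(23 + 1\right) + N\right) = 2 + \left(24 + N\right) = 26 + N$)
$s{\left(I,C \right)} = 4$ ($s{\left(I,C \right)} = 2^{2} = 4$)
$\frac{s{\left(-21,8 \right)} + c{\left(-37,10 \right)}}{-2548 + \left(\frac{1316}{351} + \frac{1624}{1924}\right)} = \frac{4 + \left(26 + 10\right)}{-2548 + \left(\frac{1316}{351} + \frac{1624}{1924}\right)} = \frac{4 + 36}{-2548 + \left(1316 \cdot \frac{1}{351} + 1624 \cdot \frac{1}{1924}\right)} = \frac{40}{-2548 + \left(\frac{1316}{351} + \frac{406}{481}\right)} = \frac{40}{-2548 + \frac{59654}{12987}} = \frac{40}{- \frac{33031222}{12987}} = 40 \left(- \frac{12987}{33031222}\right) = - \frac{259740}{16515611}$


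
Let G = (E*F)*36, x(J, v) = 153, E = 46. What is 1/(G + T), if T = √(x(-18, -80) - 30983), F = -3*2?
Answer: -4968/49377463 - I*√30830/98754926 ≈ -0.00010061 - 1.778e-6*I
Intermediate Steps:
F = -6
T = I*√30830 (T = √(153 - 30983) = √(-30830) = I*√30830 ≈ 175.58*I)
G = -9936 (G = (46*(-6))*36 = -276*36 = -9936)
1/(G + T) = 1/(-9936 + I*√30830)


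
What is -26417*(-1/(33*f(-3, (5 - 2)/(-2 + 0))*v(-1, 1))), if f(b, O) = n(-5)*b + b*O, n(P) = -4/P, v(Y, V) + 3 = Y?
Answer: -132085/1386 ≈ -95.299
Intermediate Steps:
v(Y, V) = -3 + Y
f(b, O) = 4*b/5 + O*b (f(b, O) = (-4/(-5))*b + b*O = (-4*(-1/5))*b + O*b = 4*b/5 + O*b)
-26417*(-1/(33*f(-3, (5 - 2)/(-2 + 0))*v(-1, 1))) = -26417*5/(99*(-3 - 1)*(4 + 5*((5 - 2)/(-2 + 0)))) = -26417*(-5/(396*(4 + 5*(3/(-2))))) = -26417*(-5/(396*(4 + 5*(3*(-1/2))))) = -26417*(-5/(396*(4 + 5*(-3/2)))) = -26417*(-5/(396*(4 - 15/2))) = -26417/((((1/5)*(-3)*(-7/2))*(-33))*(-4)) = -26417/(((21/10)*(-33))*(-4)) = -26417/((-693/10*(-4))) = -26417/1386/5 = -26417*5/1386 = -132085/1386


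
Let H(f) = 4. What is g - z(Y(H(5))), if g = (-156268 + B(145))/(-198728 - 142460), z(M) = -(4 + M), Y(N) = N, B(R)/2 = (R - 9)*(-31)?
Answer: 723551/85297 ≈ 8.4827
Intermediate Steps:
B(R) = 558 - 62*R (B(R) = 2*((R - 9)*(-31)) = 2*((-9 + R)*(-31)) = 2*(279 - 31*R) = 558 - 62*R)
z(M) = -4 - M
g = 41175/85297 (g = (-156268 + (558 - 62*145))/(-198728 - 142460) = (-156268 + (558 - 8990))/(-341188) = (-156268 - 8432)*(-1/341188) = -164700*(-1/341188) = 41175/85297 ≈ 0.48273)
g - z(Y(H(5))) = 41175/85297 - (-4 - 1*4) = 41175/85297 - (-4 - 4) = 41175/85297 - 1*(-8) = 41175/85297 + 8 = 723551/85297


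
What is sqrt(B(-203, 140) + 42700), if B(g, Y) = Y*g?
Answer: 2*sqrt(3570) ≈ 119.50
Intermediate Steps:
sqrt(B(-203, 140) + 42700) = sqrt(140*(-203) + 42700) = sqrt(-28420 + 42700) = sqrt(14280) = 2*sqrt(3570)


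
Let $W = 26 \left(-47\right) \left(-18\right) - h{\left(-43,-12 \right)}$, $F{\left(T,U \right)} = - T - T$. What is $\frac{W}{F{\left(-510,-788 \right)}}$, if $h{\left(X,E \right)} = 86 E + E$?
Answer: $\frac{384}{17} \approx 22.588$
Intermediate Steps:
$F{\left(T,U \right)} = - 2 T$
$h{\left(X,E \right)} = 87 E$
$W = 23040$ ($W = 26 \left(-47\right) \left(-18\right) - 87 \left(-12\right) = \left(-1222\right) \left(-18\right) - -1044 = 21996 + 1044 = 23040$)
$\frac{W}{F{\left(-510,-788 \right)}} = \frac{23040}{\left(-2\right) \left(-510\right)} = \frac{23040}{1020} = 23040 \cdot \frac{1}{1020} = \frac{384}{17}$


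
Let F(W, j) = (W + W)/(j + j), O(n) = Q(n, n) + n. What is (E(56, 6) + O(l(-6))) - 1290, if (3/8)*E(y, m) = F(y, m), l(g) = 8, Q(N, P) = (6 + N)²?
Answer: -9550/9 ≈ -1061.1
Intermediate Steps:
O(n) = n + (6 + n)² (O(n) = (6 + n)² + n = n + (6 + n)²)
F(W, j) = W/j (F(W, j) = (2*W)/((2*j)) = (2*W)*(1/(2*j)) = W/j)
E(y, m) = 8*y/(3*m) (E(y, m) = 8*(y/m)/3 = 8*y/(3*m))
(E(56, 6) + O(l(-6))) - 1290 = ((8/3)*56/6 + (8 + (6 + 8)²)) - 1290 = ((8/3)*56*(⅙) + (8 + 14²)) - 1290 = (224/9 + (8 + 196)) - 1290 = (224/9 + 204) - 1290 = 2060/9 - 1290 = -9550/9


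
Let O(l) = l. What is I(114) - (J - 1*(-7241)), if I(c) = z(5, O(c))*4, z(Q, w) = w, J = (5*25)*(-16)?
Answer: -4785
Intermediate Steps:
J = -2000 (J = 125*(-16) = -2000)
I(c) = 4*c (I(c) = c*4 = 4*c)
I(114) - (J - 1*(-7241)) = 4*114 - (-2000 - 1*(-7241)) = 456 - (-2000 + 7241) = 456 - 1*5241 = 456 - 5241 = -4785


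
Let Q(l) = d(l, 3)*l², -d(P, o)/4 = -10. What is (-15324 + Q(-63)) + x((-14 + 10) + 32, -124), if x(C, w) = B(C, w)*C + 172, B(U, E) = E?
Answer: 140136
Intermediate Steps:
d(P, o) = 40 (d(P, o) = -4*(-10) = 40)
x(C, w) = 172 + C*w (x(C, w) = w*C + 172 = C*w + 172 = 172 + C*w)
Q(l) = 40*l²
(-15324 + Q(-63)) + x((-14 + 10) + 32, -124) = (-15324 + 40*(-63)²) + (172 + ((-14 + 10) + 32)*(-124)) = (-15324 + 40*3969) + (172 + (-4 + 32)*(-124)) = (-15324 + 158760) + (172 + 28*(-124)) = 143436 + (172 - 3472) = 143436 - 3300 = 140136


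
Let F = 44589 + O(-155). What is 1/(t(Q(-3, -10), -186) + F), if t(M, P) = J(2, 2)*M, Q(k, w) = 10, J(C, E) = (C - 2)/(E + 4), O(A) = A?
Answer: 1/44434 ≈ 2.2505e-5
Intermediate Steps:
J(C, E) = (-2 + C)/(4 + E)
F = 44434 (F = 44589 - 155 = 44434)
t(M, P) = 0 (t(M, P) = ((-2 + 2)/(4 + 2))*M = (0/6)*M = ((⅙)*0)*M = 0*M = 0)
1/(t(Q(-3, -10), -186) + F) = 1/(0 + 44434) = 1/44434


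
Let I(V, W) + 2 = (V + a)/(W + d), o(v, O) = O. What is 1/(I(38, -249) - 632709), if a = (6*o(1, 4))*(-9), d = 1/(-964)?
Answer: -240037/151873878715 ≈ -1.5805e-6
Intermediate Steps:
d = -1/964 ≈ -0.0010373
a = -216 (a = (6*4)*(-9) = 24*(-9) = -216)
I(V, W) = -2 + (-216 + V)/(-1/964 + W) (I(V, W) = -2 + (V - 216)/(W - 1/964) = -2 + (-216 + V)/(-1/964 + W))
1/(I(38, -249) - 632709) = 1/(2*(-104111 - 964*(-249) + 482*38)/(-1 + 964*(-249)) - 632709) = 1/(2*(-104111 + 240036 + 18316)/(-1 - 240036) - 632709) = 1/(2*154241/(-240037) - 632709) = 1/(2*(-1/240037)*154241 - 632709) = 1/(-308482/240037 - 632709) = 1/(-151873878715/240037) = -240037/151873878715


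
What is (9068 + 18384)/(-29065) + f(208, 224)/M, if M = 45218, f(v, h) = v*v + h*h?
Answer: 737254532/657130585 ≈ 1.1219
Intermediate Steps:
f(v, h) = h² + v² (f(v, h) = v² + h² = h² + v²)
(9068 + 18384)/(-29065) + f(208, 224)/M = (9068 + 18384)/(-29065) + (224² + 208²)/45218 = 27452*(-1/29065) + (50176 + 43264)*(1/45218) = -27452/29065 + 93440*(1/45218) = -27452/29065 + 46720/22609 = 737254532/657130585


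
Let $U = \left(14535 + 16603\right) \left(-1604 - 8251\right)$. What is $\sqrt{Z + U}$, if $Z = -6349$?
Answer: $i \sqrt{306871339} \approx 17518.0 i$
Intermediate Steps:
$U = -306864990$ ($U = 31138 \left(-9855\right) = -306864990$)
$\sqrt{Z + U} = \sqrt{-6349 - 306864990} = \sqrt{-306871339} = i \sqrt{306871339}$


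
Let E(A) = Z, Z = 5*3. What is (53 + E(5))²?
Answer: 4624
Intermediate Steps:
Z = 15
E(A) = 15
(53 + E(5))² = (53 + 15)² = 68² = 4624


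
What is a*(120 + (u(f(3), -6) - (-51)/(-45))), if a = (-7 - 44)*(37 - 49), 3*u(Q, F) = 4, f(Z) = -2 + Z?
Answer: 367812/5 ≈ 73562.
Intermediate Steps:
u(Q, F) = 4/3 (u(Q, F) = (1/3)*4 = 4/3)
a = 612 (a = -51*(-12) = 612)
a*(120 + (u(f(3), -6) - (-51)/(-45))) = 612*(120 + (4/3 - (-51)/(-45))) = 612*(120 + (4/3 - (-51)*(-1)/45)) = 612*(120 + (4/3 - 1*17/15)) = 612*(120 + (4/3 - 17/15)) = 612*(120 + 1/5) = 612*(601/5) = 367812/5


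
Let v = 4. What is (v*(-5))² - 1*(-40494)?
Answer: 40894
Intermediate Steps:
(v*(-5))² - 1*(-40494) = (4*(-5))² - 1*(-40494) = (-20)² + 40494 = 400 + 40494 = 40894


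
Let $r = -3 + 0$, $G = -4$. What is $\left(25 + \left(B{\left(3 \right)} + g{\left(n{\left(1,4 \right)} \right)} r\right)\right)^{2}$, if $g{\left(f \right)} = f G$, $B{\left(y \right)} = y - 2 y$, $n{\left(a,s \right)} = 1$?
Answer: $1156$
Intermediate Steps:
$r = -3$
$B{\left(y \right)} = - y$
$g{\left(f \right)} = - 4 f$ ($g{\left(f \right)} = f \left(-4\right) = - 4 f$)
$\left(25 + \left(B{\left(3 \right)} + g{\left(n{\left(1,4 \right)} \right)} r\right)\right)^{2} = \left(25 - \left(3 - \left(-4\right) 1 \left(-3\right)\right)\right)^{2} = \left(25 - -9\right)^{2} = \left(25 + \left(-3 + 12\right)\right)^{2} = \left(25 + 9\right)^{2} = 34^{2} = 1156$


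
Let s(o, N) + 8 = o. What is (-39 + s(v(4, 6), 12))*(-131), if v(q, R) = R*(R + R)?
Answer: -3275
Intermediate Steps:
v(q, R) = 2*R**2 (v(q, R) = R*(2*R) = 2*R**2)
s(o, N) = -8 + o
(-39 + s(v(4, 6), 12))*(-131) = (-39 + (-8 + 2*6**2))*(-131) = (-39 + (-8 + 2*36))*(-131) = (-39 + (-8 + 72))*(-131) = (-39 + 64)*(-131) = 25*(-131) = -3275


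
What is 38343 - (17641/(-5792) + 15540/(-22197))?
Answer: 234764300009/6122144 ≈ 38347.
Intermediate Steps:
38343 - (17641/(-5792) + 15540/(-22197)) = 38343 - (17641*(-1/5792) + 15540*(-1/22197)) = 38343 - (-17641/5792 - 740/1057) = 38343 - 1*(-22932617/6122144) = 38343 + 22932617/6122144 = 234764300009/6122144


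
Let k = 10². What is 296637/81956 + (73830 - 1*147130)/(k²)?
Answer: -1900628/512225 ≈ -3.7105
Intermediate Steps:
k = 100
296637/81956 + (73830 - 1*147130)/(k²) = 296637/81956 + (73830 - 1*147130)/(100²) = 296637*(1/81956) + (73830 - 147130)/10000 = 296637/81956 - 73300*1/10000 = 296637/81956 - 733/100 = -1900628/512225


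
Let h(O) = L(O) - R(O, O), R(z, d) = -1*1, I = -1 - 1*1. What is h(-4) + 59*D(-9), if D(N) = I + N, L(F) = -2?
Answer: -650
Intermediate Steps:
I = -2 (I = -1 - 1 = -2)
R(z, d) = -1
D(N) = -2 + N
h(O) = -1 (h(O) = -2 - 1*(-1) = -2 + 1 = -1)
h(-4) + 59*D(-9) = -1 + 59*(-2 - 9) = -1 + 59*(-11) = -1 - 649 = -650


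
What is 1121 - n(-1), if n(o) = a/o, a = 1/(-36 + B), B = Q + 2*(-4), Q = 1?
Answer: 48202/43 ≈ 1121.0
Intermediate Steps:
B = -7 (B = 1 + 2*(-4) = 1 - 8 = -7)
a = -1/43 (a = 1/(-36 - 7) = 1/(-43) = -1/43 ≈ -0.023256)
n(o) = -1/(43*o)
1121 - n(-1) = 1121 - (-1)/(43*(-1)) = 1121 - (-1)*(-1)/43 = 1121 - 1*1/43 = 1121 - 1/43 = 48202/43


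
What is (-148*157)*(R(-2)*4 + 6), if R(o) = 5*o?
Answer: 790024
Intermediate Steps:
(-148*157)*(R(-2)*4 + 6) = (-148*157)*((5*(-2))*4 + 6) = -23236*(-10*4 + 6) = -23236*(-40 + 6) = -23236*(-34) = 790024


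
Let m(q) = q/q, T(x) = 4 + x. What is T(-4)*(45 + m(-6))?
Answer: 0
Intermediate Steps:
m(q) = 1
T(-4)*(45 + m(-6)) = (4 - 4)*(45 + 1) = 0*46 = 0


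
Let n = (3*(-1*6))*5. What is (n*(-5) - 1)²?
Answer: 201601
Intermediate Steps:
n = -90 (n = (3*(-6))*5 = -18*5 = -90)
(n*(-5) - 1)² = (-90*(-5) - 1)² = (450 - 1)² = 449² = 201601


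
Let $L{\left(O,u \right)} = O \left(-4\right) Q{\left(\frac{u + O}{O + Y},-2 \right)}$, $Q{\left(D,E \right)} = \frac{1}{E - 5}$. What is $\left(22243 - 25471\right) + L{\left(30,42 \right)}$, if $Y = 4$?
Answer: $- \frac{22476}{7} \approx -3210.9$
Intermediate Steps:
$Q{\left(D,E \right)} = \frac{1}{-5 + E}$
$L{\left(O,u \right)} = \frac{4 O}{7}$ ($L{\left(O,u \right)} = \frac{O \left(-4\right)}{-5 - 2} = \frac{\left(-4\right) O}{-7} = - 4 O \left(- \frac{1}{7}\right) = \frac{4 O}{7}$)
$\left(22243 - 25471\right) + L{\left(30,42 \right)} = \left(22243 - 25471\right) + \frac{4}{7} \cdot 30 = -3228 + \frac{120}{7} = - \frac{22476}{7}$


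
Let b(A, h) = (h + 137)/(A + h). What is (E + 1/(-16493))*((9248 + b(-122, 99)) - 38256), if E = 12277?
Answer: -135142245035200/379339 ≈ -3.5626e+8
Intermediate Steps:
b(A, h) = (137 + h)/(A + h)
(E + 1/(-16493))*((9248 + b(-122, 99)) - 38256) = (12277 + 1/(-16493))*((9248 + (137 + 99)/(-122 + 99)) - 38256) = (12277 - 1/16493)*((9248 + 236/(-23)) - 38256) = 202484560*((9248 - 1/23*236) - 38256)/16493 = 202484560*((9248 - 236/23) - 38256)/16493 = 202484560*(212468/23 - 38256)/16493 = (202484560/16493)*(-667420/23) = -135142245035200/379339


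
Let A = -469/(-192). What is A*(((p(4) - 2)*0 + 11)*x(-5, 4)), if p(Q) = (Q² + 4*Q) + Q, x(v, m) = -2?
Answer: -5159/96 ≈ -53.740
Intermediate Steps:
A = 469/192 (A = -469*(-1/192) = 469/192 ≈ 2.4427)
p(Q) = Q² + 5*Q
A*(((p(4) - 2)*0 + 11)*x(-5, 4)) = 469*(((4*(5 + 4) - 2)*0 + 11)*(-2))/192 = 469*(((4*9 - 2)*0 + 11)*(-2))/192 = 469*(((36 - 2)*0 + 11)*(-2))/192 = 469*((34*0 + 11)*(-2))/192 = 469*((0 + 11)*(-2))/192 = 469*(11*(-2))/192 = (469/192)*(-22) = -5159/96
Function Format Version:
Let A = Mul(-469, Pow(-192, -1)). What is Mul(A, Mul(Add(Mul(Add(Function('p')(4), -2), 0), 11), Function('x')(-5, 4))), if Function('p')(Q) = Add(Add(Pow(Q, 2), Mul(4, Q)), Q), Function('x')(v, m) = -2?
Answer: Rational(-5159, 96) ≈ -53.740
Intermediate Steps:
A = Rational(469, 192) (A = Mul(-469, Rational(-1, 192)) = Rational(469, 192) ≈ 2.4427)
Function('p')(Q) = Add(Pow(Q, 2), Mul(5, Q))
Mul(A, Mul(Add(Mul(Add(Function('p')(4), -2), 0), 11), Function('x')(-5, 4))) = Mul(Rational(469, 192), Mul(Add(Mul(Add(Mul(4, Add(5, 4)), -2), 0), 11), -2)) = Mul(Rational(469, 192), Mul(Add(Mul(Add(Mul(4, 9), -2), 0), 11), -2)) = Mul(Rational(469, 192), Mul(Add(Mul(Add(36, -2), 0), 11), -2)) = Mul(Rational(469, 192), Mul(Add(Mul(34, 0), 11), -2)) = Mul(Rational(469, 192), Mul(Add(0, 11), -2)) = Mul(Rational(469, 192), Mul(11, -2)) = Mul(Rational(469, 192), -22) = Rational(-5159, 96)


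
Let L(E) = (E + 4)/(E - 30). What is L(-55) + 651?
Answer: 3258/5 ≈ 651.60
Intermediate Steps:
L(E) = (4 + E)/(-30 + E)
L(-55) + 651 = (4 - 55)/(-30 - 55) + 651 = -51/(-85) + 651 = -1/85*(-51) + 651 = 3/5 + 651 = 3258/5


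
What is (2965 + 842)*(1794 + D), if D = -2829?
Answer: -3940245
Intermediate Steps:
(2965 + 842)*(1794 + D) = (2965 + 842)*(1794 - 2829) = 3807*(-1035) = -3940245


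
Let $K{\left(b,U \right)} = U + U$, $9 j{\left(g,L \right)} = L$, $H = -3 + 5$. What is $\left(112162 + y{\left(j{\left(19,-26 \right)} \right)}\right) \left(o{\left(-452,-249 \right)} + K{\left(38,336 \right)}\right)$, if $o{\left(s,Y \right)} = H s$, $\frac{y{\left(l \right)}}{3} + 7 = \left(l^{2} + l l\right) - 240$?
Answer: $- \frac{698254808}{27} \approx -2.5861 \cdot 10^{7}$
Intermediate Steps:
$H = 2$
$j{\left(g,L \right)} = \frac{L}{9}$
$K{\left(b,U \right)} = 2 U$
$y{\left(l \right)} = -741 + 6 l^{2}$ ($y{\left(l \right)} = -21 + 3 \left(\left(l^{2} + l l\right) - 240\right) = -21 + 3 \left(\left(l^{2} + l^{2}\right) - 240\right) = -21 + 3 \left(2 l^{2} - 240\right) = -21 + 3 \left(-240 + 2 l^{2}\right) = -21 + \left(-720 + 6 l^{2}\right) = -741 + 6 l^{2}$)
$o{\left(s,Y \right)} = 2 s$
$\left(112162 + y{\left(j{\left(19,-26 \right)} \right)}\right) \left(o{\left(-452,-249 \right)} + K{\left(38,336 \right)}\right) = \left(112162 - \left(741 - 6 \left(\frac{1}{9} \left(-26\right)\right)^{2}\right)\right) \left(2 \left(-452\right) + 2 \cdot 336\right) = \left(112162 - \left(741 - 6 \left(- \frac{26}{9}\right)^{2}\right)\right) \left(-904 + 672\right) = \left(112162 + \left(-741 + 6 \cdot \frac{676}{81}\right)\right) \left(-232\right) = \left(112162 + \left(-741 + \frac{1352}{27}\right)\right) \left(-232\right) = \left(112162 - \frac{18655}{27}\right) \left(-232\right) = \frac{3009719}{27} \left(-232\right) = - \frac{698254808}{27}$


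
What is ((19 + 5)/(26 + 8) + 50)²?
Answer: 743044/289 ≈ 2571.1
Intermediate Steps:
((19 + 5)/(26 + 8) + 50)² = (24/34 + 50)² = (24*(1/34) + 50)² = (12/17 + 50)² = (862/17)² = 743044/289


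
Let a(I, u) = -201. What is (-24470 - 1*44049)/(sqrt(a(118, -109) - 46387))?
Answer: 68519*I*sqrt(11647)/23294 ≈ 317.45*I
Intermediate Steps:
(-24470 - 1*44049)/(sqrt(a(118, -109) - 46387)) = (-24470 - 1*44049)/(sqrt(-201 - 46387)) = (-24470 - 44049)/(sqrt(-46588)) = -68519*(-I*sqrt(11647)/23294) = -(-68519)*I*sqrt(11647)/23294 = 68519*I*sqrt(11647)/23294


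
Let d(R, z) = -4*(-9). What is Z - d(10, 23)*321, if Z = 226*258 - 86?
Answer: 46666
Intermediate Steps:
d(R, z) = 36
Z = 58222 (Z = 58308 - 86 = 58222)
Z - d(10, 23)*321 = 58222 - 36*321 = 58222 - 1*11556 = 58222 - 11556 = 46666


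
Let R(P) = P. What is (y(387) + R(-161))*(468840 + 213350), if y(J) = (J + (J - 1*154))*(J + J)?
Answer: 327259504610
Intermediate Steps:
y(J) = 2*J*(-154 + 2*J) (y(J) = (J + (J - 154))*(2*J) = (J + (-154 + J))*(2*J) = (-154 + 2*J)*(2*J) = 2*J*(-154 + 2*J))
(y(387) + R(-161))*(468840 + 213350) = (4*387*(-77 + 387) - 161)*(468840 + 213350) = (4*387*310 - 161)*682190 = (479880 - 161)*682190 = 479719*682190 = 327259504610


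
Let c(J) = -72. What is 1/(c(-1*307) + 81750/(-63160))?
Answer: -6316/462927 ≈ -0.013644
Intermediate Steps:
1/(c(-1*307) + 81750/(-63160)) = 1/(-72 + 81750/(-63160)) = 1/(-72 + 81750*(-1/63160)) = 1/(-72 - 8175/6316) = 1/(-462927/6316) = -6316/462927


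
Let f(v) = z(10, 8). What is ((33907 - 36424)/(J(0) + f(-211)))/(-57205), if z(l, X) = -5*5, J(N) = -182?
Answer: -839/3947145 ≈ -0.00021256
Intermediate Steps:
z(l, X) = -25
f(v) = -25
((33907 - 36424)/(J(0) + f(-211)))/(-57205) = ((33907 - 36424)/(-182 - 25))/(-57205) = -2517/(-207)*(-1/57205) = -2517*(-1/207)*(-1/57205) = (839/69)*(-1/57205) = -839/3947145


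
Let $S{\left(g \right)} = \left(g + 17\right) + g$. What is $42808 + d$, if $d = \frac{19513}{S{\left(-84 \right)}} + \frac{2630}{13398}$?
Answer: $\frac{43171870570}{1011549} \approx 42679.0$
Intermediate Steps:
$S{\left(g \right)} = 17 + 2 g$ ($S{\left(g \right)} = \left(17 + g\right) + g = 17 + 2 g$)
$d = - \frac{130519022}{1011549}$ ($d = \frac{19513}{17 + 2 \left(-84\right)} + \frac{2630}{13398} = \frac{19513}{17 - 168} + 2630 \cdot \frac{1}{13398} = \frac{19513}{-151} + \frac{1315}{6699} = 19513 \left(- \frac{1}{151}\right) + \frac{1315}{6699} = - \frac{19513}{151} + \frac{1315}{6699} = - \frac{130519022}{1011549} \approx -129.03$)
$42808 + d = 42808 - \frac{130519022}{1011549} = \frac{43171870570}{1011549}$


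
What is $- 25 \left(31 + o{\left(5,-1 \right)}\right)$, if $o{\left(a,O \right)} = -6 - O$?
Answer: $-650$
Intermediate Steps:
$- 25 \left(31 + o{\left(5,-1 \right)}\right) = - 25 \left(31 - 5\right) = \left(-25\right) 26 = -650$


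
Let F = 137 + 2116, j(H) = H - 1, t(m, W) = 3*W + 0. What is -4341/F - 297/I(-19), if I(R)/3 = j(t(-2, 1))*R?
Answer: 19363/28538 ≈ 0.67850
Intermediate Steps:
t(m, W) = 3*W
j(H) = -1 + H
F = 2253
I(R) = 6*R (I(R) = 3*((-1 + 3*1)*R) = 3*((-1 + 3)*R) = 3*(2*R) = 6*R)
-4341/F - 297/I(-19) = -4341/2253 - 297/(6*(-19)) = -4341*1/2253 - 297/(-114) = -1447/751 - 297*(-1/114) = -1447/751 + 99/38 = 19363/28538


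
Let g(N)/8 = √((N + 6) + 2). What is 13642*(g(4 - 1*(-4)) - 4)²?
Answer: 10695328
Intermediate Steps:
g(N) = 8*√(8 + N) (g(N) = 8*√((N + 6) + 2) = 8*√((6 + N) + 2) = 8*√(8 + N))
13642*(g(4 - 1*(-4)) - 4)² = 13642*(8*√(8 + (4 - 1*(-4))) - 4)² = 13642*(8*√(8 + (4 + 4)) - 4)² = 13642*(8*√(8 + 8) - 4)² = 13642*(8*√16 - 4)² = 13642*(8*4 - 4)² = 13642*(32 - 4)² = 13642*28² = 13642*784 = 10695328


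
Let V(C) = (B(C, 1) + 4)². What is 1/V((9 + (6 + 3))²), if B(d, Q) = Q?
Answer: 1/25 ≈ 0.040000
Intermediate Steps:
V(C) = 25 (V(C) = (1 + 4)² = 5² = 25)
1/V((9 + (6 + 3))²) = 1/25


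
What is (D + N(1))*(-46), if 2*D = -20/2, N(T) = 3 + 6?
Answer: -184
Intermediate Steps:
N(T) = 9
D = -5 (D = (-20/2)/2 = (-20*½)/2 = (½)*(-10) = -5)
(D + N(1))*(-46) = (-5 + 9)*(-46) = 4*(-46) = -184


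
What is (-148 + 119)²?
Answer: 841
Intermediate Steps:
(-148 + 119)² = (-29)² = 841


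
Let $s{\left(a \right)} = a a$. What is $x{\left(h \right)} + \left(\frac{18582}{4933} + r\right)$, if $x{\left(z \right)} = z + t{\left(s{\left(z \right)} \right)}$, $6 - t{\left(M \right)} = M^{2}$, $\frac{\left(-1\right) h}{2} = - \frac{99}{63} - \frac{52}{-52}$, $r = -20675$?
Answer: $- \frac{244768439011}{11844133} \approx -20666.0$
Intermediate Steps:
$s{\left(a \right)} = a^{2}$
$h = \frac{8}{7}$ ($h = - 2 \left(- \frac{99}{63} - \frac{52}{-52}\right) = - 2 \left(\left(-99\right) \frac{1}{63} - -1\right) = - 2 \left(- \frac{11}{7} + 1\right) = \left(-2\right) \left(- \frac{4}{7}\right) = \frac{8}{7} \approx 1.1429$)
$t{\left(M \right)} = 6 - M^{2}$
$x{\left(z \right)} = 6 + z - z^{4}$ ($x{\left(z \right)} = z - \left(-6 + \left(z^{2}\right)^{2}\right) = z - \left(-6 + z^{4}\right) = 6 + z - z^{4}$)
$x{\left(h \right)} + \left(\frac{18582}{4933} + r\right) = \left(6 + \frac{8}{7} - \left(\frac{8}{7}\right)^{4}\right) - \left(20675 - \frac{18582}{4933}\right) = \left(6 + \frac{8}{7} - \frac{4096}{2401}\right) + \left(18582 \cdot \frac{1}{4933} - 20675\right) = \left(6 + \frac{8}{7} - \frac{4096}{2401}\right) + \left(\frac{18582}{4933} - 20675\right) = \frac{13054}{2401} - \frac{101971193}{4933} = - \frac{244768439011}{11844133}$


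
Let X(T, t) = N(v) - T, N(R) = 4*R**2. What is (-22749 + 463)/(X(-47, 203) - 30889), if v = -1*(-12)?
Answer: 11143/15133 ≈ 0.73634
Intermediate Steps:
v = 12
X(T, t) = 576 - T (X(T, t) = 4*12**2 - T = 4*144 - T = 576 - T)
(-22749 + 463)/(X(-47, 203) - 30889) = (-22749 + 463)/((576 - 1*(-47)) - 30889) = -22286/((576 + 47) - 30889) = -22286/(623 - 30889) = -22286/(-30266) = -22286*(-1/30266) = 11143/15133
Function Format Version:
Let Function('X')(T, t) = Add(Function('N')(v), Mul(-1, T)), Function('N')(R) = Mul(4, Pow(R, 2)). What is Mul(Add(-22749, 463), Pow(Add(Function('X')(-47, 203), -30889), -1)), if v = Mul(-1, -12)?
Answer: Rational(11143, 15133) ≈ 0.73634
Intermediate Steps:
v = 12
Function('X')(T, t) = Add(576, Mul(-1, T)) (Function('X')(T, t) = Add(Mul(4, Pow(12, 2)), Mul(-1, T)) = Add(Mul(4, 144), Mul(-1, T)) = Add(576, Mul(-1, T)))
Mul(Add(-22749, 463), Pow(Add(Function('X')(-47, 203), -30889), -1)) = Mul(Add(-22749, 463), Pow(Add(Add(576, Mul(-1, -47)), -30889), -1)) = Mul(-22286, Pow(Add(Add(576, 47), -30889), -1)) = Mul(-22286, Pow(Add(623, -30889), -1)) = Mul(-22286, Pow(-30266, -1)) = Mul(-22286, Rational(-1, 30266)) = Rational(11143, 15133)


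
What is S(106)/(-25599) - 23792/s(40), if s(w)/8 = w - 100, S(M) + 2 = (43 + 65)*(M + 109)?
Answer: 12456391/255990 ≈ 48.660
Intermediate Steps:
S(M) = 11770 + 108*M (S(M) = -2 + (43 + 65)*(M + 109) = -2 + 108*(109 + M) = -2 + (11772 + 108*M) = 11770 + 108*M)
s(w) = -800 + 8*w (s(w) = 8*(w - 100) = 8*(-100 + w) = -800 + 8*w)
S(106)/(-25599) - 23792/s(40) = (11770 + 108*106)/(-25599) - 23792/(-800 + 8*40) = (11770 + 11448)*(-1/25599) - 23792/(-800 + 320) = 23218*(-1/25599) - 23792/(-480) = -23218/25599 - 23792*(-1/480) = -23218/25599 + 1487/30 = 12456391/255990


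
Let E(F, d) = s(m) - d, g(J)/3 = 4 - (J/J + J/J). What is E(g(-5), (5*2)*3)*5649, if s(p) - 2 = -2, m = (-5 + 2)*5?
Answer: -169470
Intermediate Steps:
m = -15 (m = -3*5 = -15)
s(p) = 0 (s(p) = 2 - 2 = 0)
g(J) = 6 (g(J) = 3*(4 - (J/J + J/J)) = 3*(4 - (1 + 1)) = 3*(4 - 1*2) = 3*(4 - 2) = 3*2 = 6)
E(F, d) = -d (E(F, d) = 0 - d = -d)
E(g(-5), (5*2)*3)*5649 = -5*2*3*5649 = -10*3*5649 = -1*30*5649 = -30*5649 = -169470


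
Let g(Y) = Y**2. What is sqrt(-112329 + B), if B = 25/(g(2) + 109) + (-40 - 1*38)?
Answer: I*sqrt(1435322158)/113 ≈ 335.27*I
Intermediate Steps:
B = -8789/113 (B = 25/(2**2 + 109) + (-40 - 1*38) = 25/(4 + 109) + (-40 - 38) = 25/113 - 78 = -8789/113 ≈ -77.779)
sqrt(-112329 + B) = sqrt(-112329 - 8789/113) = sqrt(-12701966/113) = I*sqrt(1435322158)/113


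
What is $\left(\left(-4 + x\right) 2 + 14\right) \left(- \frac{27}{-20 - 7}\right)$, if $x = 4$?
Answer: $14$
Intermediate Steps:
$\left(\left(-4 + x\right) 2 + 14\right) \left(- \frac{27}{-20 - 7}\right) = \left(\left(-4 + 4\right) 2 + 14\right) \left(- \frac{27}{-20 - 7}\right) = \left(0 \cdot 2 + 14\right) \left(- \frac{27}{-27}\right) = \left(0 + 14\right) \left(\left(-27\right) \left(- \frac{1}{27}\right)\right) = 14 \cdot 1 = 14$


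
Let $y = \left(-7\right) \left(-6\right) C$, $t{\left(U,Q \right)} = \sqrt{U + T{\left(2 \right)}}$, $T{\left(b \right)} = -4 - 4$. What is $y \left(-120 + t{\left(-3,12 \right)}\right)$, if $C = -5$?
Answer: $25200 - 210 i \sqrt{11} \approx 25200.0 - 696.49 i$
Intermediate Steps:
$T{\left(b \right)} = -8$ ($T{\left(b \right)} = -4 - 4 = -8$)
$t{\left(U,Q \right)} = \sqrt{-8 + U}$ ($t{\left(U,Q \right)} = \sqrt{U - 8} = \sqrt{-8 + U}$)
$y = -210$ ($y = \left(-7\right) \left(-6\right) \left(-5\right) = 42 \left(-5\right) = -210$)
$y \left(-120 + t{\left(-3,12 \right)}\right) = - 210 \left(-120 + \sqrt{-8 - 3}\right) = - 210 \left(-120 + \sqrt{-11}\right) = - 210 \left(-120 + i \sqrt{11}\right) = 25200 - 210 i \sqrt{11}$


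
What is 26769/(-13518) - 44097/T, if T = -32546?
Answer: -22926719/36663069 ≈ -0.62534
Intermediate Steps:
26769/(-13518) - 44097/T = 26769/(-13518) - 44097/(-32546) = 26769*(-1/13518) - 44097*(-1/32546) = -8923/4506 + 44097/32546 = -22926719/36663069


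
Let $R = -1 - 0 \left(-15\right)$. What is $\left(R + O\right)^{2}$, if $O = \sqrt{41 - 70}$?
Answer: $\left(1 - i \sqrt{29}\right)^{2} \approx -28.0 - 10.77 i$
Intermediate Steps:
$R = -1$ ($R = -1 - 0 = -1 + 0 = -1$)
$O = i \sqrt{29}$ ($O = \sqrt{-29} = i \sqrt{29} \approx 5.3852 i$)
$\left(R + O\right)^{2} = \left(-1 + i \sqrt{29}\right)^{2}$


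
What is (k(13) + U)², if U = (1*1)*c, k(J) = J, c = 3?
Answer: 256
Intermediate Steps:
U = 3 (U = (1*1)*3 = 1*3 = 3)
(k(13) + U)² = (13 + 3)² = 16² = 256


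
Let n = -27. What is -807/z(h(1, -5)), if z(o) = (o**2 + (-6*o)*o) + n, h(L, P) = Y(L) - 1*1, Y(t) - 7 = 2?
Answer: 807/347 ≈ 2.3256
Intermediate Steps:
Y(t) = 9 (Y(t) = 7 + 2 = 9)
h(L, P) = 8 (h(L, P) = 9 - 1*1 = 9 - 1 = 8)
z(o) = -27 - 5*o**2 (z(o) = (o**2 + (-6*o)*o) - 27 = (o**2 - 6*o**2) - 27 = -5*o**2 - 27 = -27 - 5*o**2)
-807/z(h(1, -5)) = -807/(-27 - 5*8**2) = -807/(-27 - 5*64) = -807/(-27 - 320) = -807/(-347) = -807*(-1/347) = 807/347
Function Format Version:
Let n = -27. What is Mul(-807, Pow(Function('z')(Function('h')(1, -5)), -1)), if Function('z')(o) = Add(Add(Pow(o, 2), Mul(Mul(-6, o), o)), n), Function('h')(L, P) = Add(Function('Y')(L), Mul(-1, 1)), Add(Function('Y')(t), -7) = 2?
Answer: Rational(807, 347) ≈ 2.3256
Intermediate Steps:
Function('Y')(t) = 9 (Function('Y')(t) = Add(7, 2) = 9)
Function('h')(L, P) = 8 (Function('h')(L, P) = Add(9, Mul(-1, 1)) = Add(9, -1) = 8)
Function('z')(o) = Add(-27, Mul(-5, Pow(o, 2))) (Function('z')(o) = Add(Add(Pow(o, 2), Mul(Mul(-6, o), o)), -27) = Add(Add(Pow(o, 2), Mul(-6, Pow(o, 2))), -27) = Add(Mul(-5, Pow(o, 2)), -27) = Add(-27, Mul(-5, Pow(o, 2))))
Mul(-807, Pow(Function('z')(Function('h')(1, -5)), -1)) = Mul(-807, Pow(Add(-27, Mul(-5, Pow(8, 2))), -1)) = Mul(-807, Pow(Add(-27, Mul(-5, 64)), -1)) = Mul(-807, Pow(Add(-27, -320), -1)) = Mul(-807, Pow(-347, -1)) = Mul(-807, Rational(-1, 347)) = Rational(807, 347)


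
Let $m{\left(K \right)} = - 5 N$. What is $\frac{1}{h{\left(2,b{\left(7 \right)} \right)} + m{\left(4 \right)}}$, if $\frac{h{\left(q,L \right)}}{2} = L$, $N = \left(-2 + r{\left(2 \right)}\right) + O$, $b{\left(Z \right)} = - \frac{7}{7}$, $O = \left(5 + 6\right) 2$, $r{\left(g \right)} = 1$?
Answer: $- \frac{1}{107} \approx -0.0093458$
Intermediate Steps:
$O = 22$ ($O = 11 \cdot 2 = 22$)
$b{\left(Z \right)} = -1$ ($b{\left(Z \right)} = \left(-7\right) \frac{1}{7} = -1$)
$N = 21$ ($N = \left(-2 + 1\right) + 22 = -1 + 22 = 21$)
$h{\left(q,L \right)} = 2 L$
$m{\left(K \right)} = -105$ ($m{\left(K \right)} = \left(-5\right) 21 = -105$)
$\frac{1}{h{\left(2,b{\left(7 \right)} \right)} + m{\left(4 \right)}} = \frac{1}{2 \left(-1\right) - 105} = \frac{1}{-2 - 105} = \frac{1}{-107} = - \frac{1}{107}$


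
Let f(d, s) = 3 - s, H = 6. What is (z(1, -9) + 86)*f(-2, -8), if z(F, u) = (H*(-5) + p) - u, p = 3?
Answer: 748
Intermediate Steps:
z(F, u) = -27 - u (z(F, u) = (6*(-5) + 3) - u = (-30 + 3) - u = -27 - u)
(z(1, -9) + 86)*f(-2, -8) = ((-27 - 1*(-9)) + 86)*(3 - 1*(-8)) = ((-27 + 9) + 86)*(3 + 8) = (-18 + 86)*11 = 68*11 = 748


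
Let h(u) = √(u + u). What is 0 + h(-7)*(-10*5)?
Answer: -50*I*√14 ≈ -187.08*I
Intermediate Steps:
h(u) = √2*√u (h(u) = √(2*u) = √2*√u)
0 + h(-7)*(-10*5) = 0 + (√2*√(-7))*(-10*5) = 0 + (√2*(I*√7))*(-50) = 0 + (I*√14)*(-50) = 0 - 50*I*√14 = -50*I*√14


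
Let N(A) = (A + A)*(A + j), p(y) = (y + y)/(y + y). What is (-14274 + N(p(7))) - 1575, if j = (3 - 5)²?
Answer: -15839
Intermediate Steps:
j = 4 (j = (-2)² = 4)
p(y) = 1 (p(y) = (2*y)/((2*y)) = (2*y)*(1/(2*y)) = 1)
N(A) = 2*A*(4 + A) (N(A) = (A + A)*(A + 4) = (2*A)*(4 + A) = 2*A*(4 + A))
(-14274 + N(p(7))) - 1575 = (-14274 + 2*1*(4 + 1)) - 1575 = (-14274 + 2*1*5) - 1575 = (-14274 + 10) - 1575 = -14264 - 1575 = -15839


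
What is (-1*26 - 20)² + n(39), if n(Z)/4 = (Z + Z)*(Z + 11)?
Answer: 17716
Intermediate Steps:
n(Z) = 8*Z*(11 + Z) (n(Z) = 4*((Z + Z)*(Z + 11)) = 4*((2*Z)*(11 + Z)) = 4*(2*Z*(11 + Z)) = 8*Z*(11 + Z))
(-1*26 - 20)² + n(39) = (-1*26 - 20)² + 8*39*(11 + 39) = (-26 - 20)² + 8*39*50 = (-46)² + 15600 = 2116 + 15600 = 17716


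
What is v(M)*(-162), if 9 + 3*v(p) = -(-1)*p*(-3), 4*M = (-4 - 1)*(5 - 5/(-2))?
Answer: -4131/4 ≈ -1032.8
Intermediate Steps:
M = -75/8 (M = ((-4 - 1)*(5 - 5/(-2)))/4 = (-5*(5 - 5*(-½)))/4 = (-5*(5 + 5/2))/4 = (-5*15/2)/4 = (¼)*(-75/2) = -75/8 ≈ -9.3750)
v(p) = -3 - p (v(p) = -3 + (-(-1)*p*(-3))/3 = -3 + (p*(-3))/3 = -3 + (-3*p)/3 = -3 - p)
v(M)*(-162) = (-3 - 1*(-75/8))*(-162) = (-3 + 75/8)*(-162) = (51/8)*(-162) = -4131/4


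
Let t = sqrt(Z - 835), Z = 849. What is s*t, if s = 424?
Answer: 424*sqrt(14) ≈ 1586.5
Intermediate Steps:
t = sqrt(14) (t = sqrt(849 - 835) = sqrt(14) ≈ 3.7417)
s*t = 424*sqrt(14)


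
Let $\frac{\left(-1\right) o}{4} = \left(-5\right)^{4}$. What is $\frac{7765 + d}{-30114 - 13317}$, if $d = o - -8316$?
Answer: $- \frac{4527}{14477} \approx -0.3127$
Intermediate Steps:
$o = -2500$ ($o = - 4 \left(-5\right)^{4} = \left(-4\right) 625 = -2500$)
$d = 5816$ ($d = -2500 - -8316 = -2500 + 8316 = 5816$)
$\frac{7765 + d}{-30114 - 13317} = \frac{7765 + 5816}{-30114 - 13317} = \frac{13581}{-30114 - 13317} = \frac{13581}{-43431} = 13581 \left(- \frac{1}{43431}\right) = - \frac{4527}{14477}$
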